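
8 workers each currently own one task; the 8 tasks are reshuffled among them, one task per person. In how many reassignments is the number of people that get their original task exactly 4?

Pick the 4 fixed positions: C(8,4) = 70 ways.
The remaining 4 must be deranged: !4 = 9.
Total: 70 × 9 = 630.

630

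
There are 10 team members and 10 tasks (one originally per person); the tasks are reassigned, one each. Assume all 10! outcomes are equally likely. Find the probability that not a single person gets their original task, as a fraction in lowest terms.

16481/44800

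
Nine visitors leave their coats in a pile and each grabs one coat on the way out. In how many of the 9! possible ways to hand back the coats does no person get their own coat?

Recurrence: !9 = 9·!8 + (-1)^9.
!9 = 9·14833 - 1 = 133496

133496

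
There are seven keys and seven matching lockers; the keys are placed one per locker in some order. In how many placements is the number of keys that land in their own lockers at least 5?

22

# with exactly i fixed is C(7,i)·!(7-i); sum over i=5..7:
  i=5: C(7,5)·!2 = 21·1 = 21
  i=6: C(7,6)·!1 = 7·0 = 0
  i=7: C(7,7)·!0 = 1·1 = 1
Total = 22.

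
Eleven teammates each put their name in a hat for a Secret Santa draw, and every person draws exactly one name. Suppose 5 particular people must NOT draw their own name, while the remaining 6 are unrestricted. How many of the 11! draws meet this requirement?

25022880

Inclusion-exclusion on the 5 forbidden self-matches:
Σ_{j=0}^{5} (-1)^j C(5,j)(11-j)!
= C(5,0)·11! - C(5,1)·10! + C(5,2)·9! - C(5,3)·8! + C(5,4)·7! - C(5,5)·6!
= 39916800 - 18144000 + 3628800 - 403200 + 25200 - 720
= 25022880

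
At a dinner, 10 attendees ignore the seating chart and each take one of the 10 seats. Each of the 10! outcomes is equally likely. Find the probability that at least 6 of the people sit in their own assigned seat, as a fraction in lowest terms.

Favorable outcomes: Σ_{i≥6} C(10,i)·!(10-i) = 210·9 + 120·2 + 45·1 + 10·0 + 1·1 = 2176.
Total outcomes: 10! = 3628800.
Probability = 2176/3628800 = 17/28350.

17/28350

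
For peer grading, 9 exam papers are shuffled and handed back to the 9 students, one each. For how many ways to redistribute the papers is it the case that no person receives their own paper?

133496

Use !n = n·!(n-1) + (-1)^n.
!9 = 9·14833 - 1 = 133496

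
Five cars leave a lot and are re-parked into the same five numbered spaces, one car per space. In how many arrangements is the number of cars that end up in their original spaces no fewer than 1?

76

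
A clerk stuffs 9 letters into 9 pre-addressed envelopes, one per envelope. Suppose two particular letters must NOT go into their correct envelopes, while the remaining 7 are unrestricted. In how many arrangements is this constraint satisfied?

287280

Let A_j be the event that the j-th constrained one is fixed. By inclusion-exclusion over the 2 events:
Σ_{j=0}^{2} (-1)^j C(2,j)(9-j)!
= C(2,0)·9! - C(2,1)·8! + C(2,2)·7!
= 362880 - 80640 + 5040
= 287280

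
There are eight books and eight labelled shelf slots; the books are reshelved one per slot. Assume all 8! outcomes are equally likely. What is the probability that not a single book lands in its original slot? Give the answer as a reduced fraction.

2119/5760

Favorable outcomes: !8 = 14833.
Total outcomes: 8! = 40320.
Probability = 14833/40320 = 2119/5760.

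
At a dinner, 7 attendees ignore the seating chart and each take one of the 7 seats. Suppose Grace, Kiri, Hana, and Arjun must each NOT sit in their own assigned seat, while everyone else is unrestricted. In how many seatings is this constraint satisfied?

Inclusion-exclusion on the 4 forbidden self-matches:
Σ_{j=0}^{4} (-1)^j C(4,j)(7-j)!
= C(4,0)·7! - C(4,1)·6! + C(4,2)·5! - C(4,3)·4! + C(4,4)·3!
= 5040 - 2880 + 720 - 96 + 6
= 2790

2790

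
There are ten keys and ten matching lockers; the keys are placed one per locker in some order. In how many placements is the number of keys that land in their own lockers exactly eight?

Pick the 8 fixed positions: C(10,8) = 45 ways.
The remaining 2 must be deranged: !2 = 1.
Total: 45 × 1 = 45.

45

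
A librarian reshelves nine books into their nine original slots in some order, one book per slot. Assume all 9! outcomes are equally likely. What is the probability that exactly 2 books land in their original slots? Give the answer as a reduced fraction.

103/560

Favorable outcomes: C(9,2)·!7 = 36·1854 = 66744.
Total outcomes: 9! = 362880.
Probability = 66744/362880 = 103/560.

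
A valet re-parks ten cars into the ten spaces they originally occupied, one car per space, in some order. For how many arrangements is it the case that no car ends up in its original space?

1334961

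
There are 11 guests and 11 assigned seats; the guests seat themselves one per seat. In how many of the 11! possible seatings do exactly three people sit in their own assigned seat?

2447445

Pick the 3 fixed positions: C(11,3) = 165 ways.
The remaining 8 must be deranged: !8 = 14833.
Total: 165 × 14833 = 2447445.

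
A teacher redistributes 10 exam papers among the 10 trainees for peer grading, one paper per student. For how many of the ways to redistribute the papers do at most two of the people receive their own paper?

3337406

Sum C(10,i)·!(10-i) for i = 0..2:
  i=0: C(10,0)·!10 = 1·1334961 = 1334961
  i=1: C(10,1)·!9 = 10·133496 = 1334960
  i=2: C(10,2)·!8 = 45·14833 = 667485
Total = 3337406.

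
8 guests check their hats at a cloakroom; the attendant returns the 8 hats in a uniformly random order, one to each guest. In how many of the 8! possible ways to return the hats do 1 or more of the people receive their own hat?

# with exactly i fixed is C(8,i)·!(8-i); sum over i=1..8:
  i=1: C(8,1)·!7 = 8·1854 = 14832
  i=2: C(8,2)·!6 = 28·265 = 7420
  i=3: C(8,3)·!5 = 56·44 = 2464
  i=4: C(8,4)·!4 = 70·9 = 630
  i=5: C(8,5)·!3 = 56·2 = 112
  i=6: C(8,6)·!2 = 28·1 = 28
  i=7: C(8,7)·!1 = 8·0 = 0
  i=8: C(8,8)·!0 = 1·1 = 1
Total = 25487.

25487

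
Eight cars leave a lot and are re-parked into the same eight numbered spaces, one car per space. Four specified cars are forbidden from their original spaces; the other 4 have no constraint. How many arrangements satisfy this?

24024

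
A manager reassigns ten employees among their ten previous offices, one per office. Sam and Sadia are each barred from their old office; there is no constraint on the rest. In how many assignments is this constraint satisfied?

Let A_j be the event that the j-th constrained one is fixed. By inclusion-exclusion over the 2 events:
Σ_{j=0}^{2} (-1)^j C(2,j)(10-j)!
= C(2,0)·10! - C(2,1)·9! + C(2,2)·8!
= 3628800 - 725760 + 40320
= 2943360

2943360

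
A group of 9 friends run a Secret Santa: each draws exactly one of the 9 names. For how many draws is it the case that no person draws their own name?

133496

!9 is the nearest integer to 9!/e.
9! = 362880, and 362880/e ≈ 133496.09, so !9 = 133496.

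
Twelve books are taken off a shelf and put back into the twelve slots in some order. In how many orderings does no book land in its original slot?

176214841

Use !n = n·!(n-1) + (-1)^n.
!12 = 12·14684570 + 1 = 176214841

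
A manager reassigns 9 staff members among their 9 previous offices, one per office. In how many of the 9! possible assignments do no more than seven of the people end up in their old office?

362879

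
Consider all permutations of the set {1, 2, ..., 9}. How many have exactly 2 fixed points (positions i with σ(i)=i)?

Pick the 2 fixed positions: C(9,2) = 36 ways.
The remaining 7 must be deranged: !7 = 1854.
Total: 36 × 1854 = 66744.

66744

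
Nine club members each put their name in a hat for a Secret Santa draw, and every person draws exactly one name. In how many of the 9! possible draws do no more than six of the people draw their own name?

# with exactly i fixed is C(9,i)·!(9-i); sum over i=0..6:
  i=0: C(9,0)·!9 = 1·133496 = 133496
  i=1: C(9,1)·!8 = 9·14833 = 133497
  i=2: C(9,2)·!7 = 36·1854 = 66744
  i=3: C(9,3)·!6 = 84·265 = 22260
  i=4: C(9,4)·!5 = 126·44 = 5544
  i=5: C(9,5)·!4 = 126·9 = 1134
  i=6: C(9,6)·!3 = 84·2 = 168
Total = 362843.

362843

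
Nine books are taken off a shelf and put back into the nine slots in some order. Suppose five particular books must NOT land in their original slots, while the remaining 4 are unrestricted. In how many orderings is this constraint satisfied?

205056

Let A_j be the event that the j-th constrained one is fixed. By inclusion-exclusion over the 5 events:
Σ_{j=0}^{5} (-1)^j C(5,j)(9-j)!
= C(5,0)·9! - C(5,1)·8! + C(5,2)·7! - C(5,3)·6! + C(5,4)·5! - C(5,5)·4!
= 362880 - 201600 + 50400 - 7200 + 600 - 24
= 205056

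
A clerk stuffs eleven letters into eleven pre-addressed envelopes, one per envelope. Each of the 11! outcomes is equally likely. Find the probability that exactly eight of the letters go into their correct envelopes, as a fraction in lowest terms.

Favorable outcomes: C(11,8)·!3 = 165·2 = 330.
Total outcomes: 11! = 39916800.
Probability = 330/39916800 = 1/120960.

1/120960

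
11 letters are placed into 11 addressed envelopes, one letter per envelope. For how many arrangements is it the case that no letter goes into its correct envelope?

Recurrence: !11 = 11·!10 + (-1)^11.
!11 = 11·1334961 - 1 = 14684570

14684570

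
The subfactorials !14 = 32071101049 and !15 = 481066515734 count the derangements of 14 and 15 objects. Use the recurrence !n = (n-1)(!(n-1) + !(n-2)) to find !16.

7697064251745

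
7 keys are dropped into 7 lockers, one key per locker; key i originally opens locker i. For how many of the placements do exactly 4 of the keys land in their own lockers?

70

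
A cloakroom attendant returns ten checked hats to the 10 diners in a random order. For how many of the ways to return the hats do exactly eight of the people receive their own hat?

Choose which 8 of the 10 are fixed: C(10,8) = 45.
The remaining 2 must be deranged: !2 = 1.
Total: 45 × 1 = 45.

45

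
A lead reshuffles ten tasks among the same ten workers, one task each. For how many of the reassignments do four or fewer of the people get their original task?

Sum C(10,i)·!(10-i) for i = 0..4:
  i=0: C(10,0)·!10 = 1·1334961 = 1334961
  i=1: C(10,1)·!9 = 10·133496 = 1334960
  i=2: C(10,2)·!8 = 45·14833 = 667485
  i=3: C(10,3)·!7 = 120·1854 = 222480
  i=4: C(10,4)·!6 = 210·265 = 55650
Total = 3615536.

3615536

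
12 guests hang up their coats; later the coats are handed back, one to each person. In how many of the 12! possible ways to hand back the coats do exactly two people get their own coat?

Pick the 2 fixed positions: C(12,2) = 66 ways.
The remaining 10 must be deranged: !10 = 1334961.
Total: 66 × 1334961 = 88107426.

88107426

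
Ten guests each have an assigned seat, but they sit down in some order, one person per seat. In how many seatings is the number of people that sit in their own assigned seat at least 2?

Sum C(10,i)·!(10-i) for i = 2..10:
  i=2: C(10,2)·!8 = 45·14833 = 667485
  i=3: C(10,3)·!7 = 120·1854 = 222480
  i=4: C(10,4)·!6 = 210·265 = 55650
  i=5: C(10,5)·!5 = 252·44 = 11088
  i=6: C(10,6)·!4 = 210·9 = 1890
  i=7: C(10,7)·!3 = 120·2 = 240
  i=8: C(10,8)·!2 = 45·1 = 45
  i=9: C(10,9)·!1 = 10·0 = 0
  i=10: C(10,10)·!0 = 1·1 = 1
Total = 958879.

958879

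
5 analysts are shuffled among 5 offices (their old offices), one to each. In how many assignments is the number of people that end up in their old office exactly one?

45

Choose which one of the 5 is fixed: C(5,1) = 5.
The other 4 form a derangement: !4 = 9.
Total: 5 × 9 = 45.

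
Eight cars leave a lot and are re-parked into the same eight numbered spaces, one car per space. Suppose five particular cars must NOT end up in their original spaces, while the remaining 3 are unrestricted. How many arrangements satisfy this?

Inclusion-exclusion on the 5 forbidden self-matches:
Σ_{j=0}^{5} (-1)^j C(5,j)(8-j)!
= C(5,0)·8! - C(5,1)·7! + C(5,2)·6! - C(5,3)·5! + C(5,4)·4! - C(5,5)·3!
= 40320 - 25200 + 7200 - 1200 + 120 - 6
= 21234

21234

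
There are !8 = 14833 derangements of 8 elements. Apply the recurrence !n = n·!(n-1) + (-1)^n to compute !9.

133496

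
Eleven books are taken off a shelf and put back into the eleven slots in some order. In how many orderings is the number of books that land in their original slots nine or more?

56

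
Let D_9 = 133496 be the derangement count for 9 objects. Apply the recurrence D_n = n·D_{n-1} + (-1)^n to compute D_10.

D_10 = 10·133496 + 1 = 1334961.

1334961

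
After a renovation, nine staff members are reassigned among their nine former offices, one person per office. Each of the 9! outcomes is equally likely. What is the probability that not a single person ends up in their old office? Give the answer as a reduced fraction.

16687/45360

Favorable outcomes: !9 = 133496.
Total outcomes: 9! = 362880.
Probability = 133496/362880 = 16687/45360.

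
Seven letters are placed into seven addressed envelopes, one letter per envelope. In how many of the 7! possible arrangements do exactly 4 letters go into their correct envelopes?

70

Pick the 4 fixed positions: C(7,4) = 35 ways.
The remaining 3 must be deranged: !3 = 2.
Total: 35 × 2 = 70.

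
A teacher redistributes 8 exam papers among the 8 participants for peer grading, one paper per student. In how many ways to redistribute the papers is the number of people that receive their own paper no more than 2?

37085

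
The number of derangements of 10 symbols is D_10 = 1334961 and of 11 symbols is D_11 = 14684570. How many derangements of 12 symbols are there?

176214841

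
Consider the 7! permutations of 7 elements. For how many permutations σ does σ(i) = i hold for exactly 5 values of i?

Pick the 5 fixed positions: C(7,5) = 21 ways.
The remaining 2 must be deranged: !2 = 1.
Total: 21 × 1 = 21.

21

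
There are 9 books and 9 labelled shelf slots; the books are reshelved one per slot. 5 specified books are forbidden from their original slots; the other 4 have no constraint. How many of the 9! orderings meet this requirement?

Inclusion-exclusion on the 5 forbidden self-matches:
Σ_{j=0}^{5} (-1)^j C(5,j)(9-j)!
= C(5,0)·9! - C(5,1)·8! + C(5,2)·7! - C(5,3)·6! + C(5,4)·5! - C(5,5)·4!
= 362880 - 201600 + 50400 - 7200 + 600 - 24
= 205056

205056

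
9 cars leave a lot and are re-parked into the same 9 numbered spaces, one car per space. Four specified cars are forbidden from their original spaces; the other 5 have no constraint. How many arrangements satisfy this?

229080

Let A_j be the event that the j-th constrained one is fixed. By inclusion-exclusion over the 4 events:
Σ_{j=0}^{4} (-1)^j C(4,j)(9-j)!
= C(4,0)·9! - C(4,1)·8! + C(4,2)·7! - C(4,3)·6! + C(4,4)·5!
= 362880 - 161280 + 30240 - 2880 + 120
= 229080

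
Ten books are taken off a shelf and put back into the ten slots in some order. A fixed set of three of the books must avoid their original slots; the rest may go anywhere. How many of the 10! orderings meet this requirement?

2656080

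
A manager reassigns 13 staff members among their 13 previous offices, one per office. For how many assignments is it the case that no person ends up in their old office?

2290792932

!13 = 13! · Σ_{k=0}^{13} (-1)^k/k!
= 13! - 13!/1! + 13!/2! - 13!/3! + 13!/4! - 13!/5! + 13!/6! - 13!/7! + 13!/8! - 13!/9! + 13!/10! - 13!/11! + 13!/12! - 13!/13!
= 6227020800 - 6227020800 + 3113510400 - 1037836800 + 259459200 - 51891840 + 8648640 - 1235520 + 154440 - 17160 + 1716 - 156 + 13 - 1
= 2290792932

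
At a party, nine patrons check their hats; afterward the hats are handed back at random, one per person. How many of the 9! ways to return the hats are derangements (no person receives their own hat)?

!9 is the nearest integer to 9!/e.
9! = 362880, and 362880/e ≈ 133496.09, so !9 = 133496.

133496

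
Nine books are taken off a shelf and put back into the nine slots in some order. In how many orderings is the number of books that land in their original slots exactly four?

5544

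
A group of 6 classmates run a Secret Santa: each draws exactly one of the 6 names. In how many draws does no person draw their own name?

!6 = 6! · Σ_{k=0}^{6} (-1)^k/k!
= 6! - 6!/1! + 6!/2! - 6!/3! + 6!/4! - 6!/5! + 6!/6!
= 720 - 720 + 360 - 120 + 30 - 6 + 1
= 265

265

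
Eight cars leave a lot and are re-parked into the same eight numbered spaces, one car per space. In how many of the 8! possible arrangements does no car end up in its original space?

14833

!8 is the nearest integer to 8!/e.
8! = 40320, and 40320/e ≈ 14832.90, so !8 = 14833.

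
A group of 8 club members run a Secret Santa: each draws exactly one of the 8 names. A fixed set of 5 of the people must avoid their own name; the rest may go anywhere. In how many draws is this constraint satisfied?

Let A_j be the event that the j-th constrained one is fixed. By inclusion-exclusion over the 5 events:
Σ_{j=0}^{5} (-1)^j C(5,j)(8-j)!
= C(5,0)·8! - C(5,1)·7! + C(5,2)·6! - C(5,3)·5! + C(5,4)·4! - C(5,5)·3!
= 40320 - 25200 + 7200 - 1200 + 120 - 6
= 21234

21234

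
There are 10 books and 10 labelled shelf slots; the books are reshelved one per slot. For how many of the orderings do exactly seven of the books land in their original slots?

Pick the 7 fixed positions: C(10,7) = 120 ways.
The other 3 form a derangement: !3 = 2.
Total: 120 × 2 = 240.

240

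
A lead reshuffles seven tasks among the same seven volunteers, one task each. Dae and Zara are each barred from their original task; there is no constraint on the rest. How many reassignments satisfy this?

Let A_j be the event that the j-th constrained one is fixed. By inclusion-exclusion over the 2 events:
Σ_{j=0}^{2} (-1)^j C(2,j)(7-j)!
= C(2,0)·7! - C(2,1)·6! + C(2,2)·5!
= 5040 - 1440 + 120
= 3720

3720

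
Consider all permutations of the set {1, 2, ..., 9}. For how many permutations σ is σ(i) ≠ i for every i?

133496

The subfactorial !9 = [9!/e] (nearest integer).
9! = 362880, and 362880/e ≈ 133496.09, so !9 = 133496.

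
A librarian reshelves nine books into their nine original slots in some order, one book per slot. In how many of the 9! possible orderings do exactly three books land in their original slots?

22260

Pick the 3 fixed positions: C(9,3) = 84 ways.
The remaining 6 must be deranged: !6 = 265.
Total: 84 × 265 = 22260.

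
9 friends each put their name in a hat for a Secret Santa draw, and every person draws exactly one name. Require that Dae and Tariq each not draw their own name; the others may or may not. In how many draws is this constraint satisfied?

Inclusion-exclusion on the 2 forbidden self-matches:
Σ_{j=0}^{2} (-1)^j C(2,j)(9-j)!
= C(2,0)·9! - C(2,1)·8! + C(2,2)·7!
= 362880 - 80640 + 5040
= 287280

287280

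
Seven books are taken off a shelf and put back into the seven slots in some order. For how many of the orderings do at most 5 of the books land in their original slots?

5039

Sum C(7,i)·!(7-i) for i = 0..5:
  i=0: C(7,0)·!7 = 1·1854 = 1854
  i=1: C(7,1)·!6 = 7·265 = 1855
  i=2: C(7,2)·!5 = 21·44 = 924
  i=3: C(7,3)·!4 = 35·9 = 315
  i=4: C(7,4)·!3 = 35·2 = 70
  i=5: C(7,5)·!2 = 21·1 = 21
Total = 5039.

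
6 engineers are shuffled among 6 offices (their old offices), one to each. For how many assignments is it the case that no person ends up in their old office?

265

The number of derangements of 6 is !6 = Σ_{k=0}^{6} (-1)^k·6!/k!
= 6! - 6!/1! + 6!/2! - 6!/3! + 6!/4! - 6!/5! + 6!/6!
= 720 - 720 + 360 - 120 + 30 - 6 + 1
= 265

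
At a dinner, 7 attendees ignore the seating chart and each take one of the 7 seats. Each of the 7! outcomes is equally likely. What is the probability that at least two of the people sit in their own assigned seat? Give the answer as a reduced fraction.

1331/5040

Favorable outcomes: Σ_{i≥2} C(7,i)·!(7-i) = 21·44 + 35·9 + 35·2 + 21·1 + 7·0 + 1·1 = 1331.
Total outcomes: 7! = 5040.
Probability = 1331/5040 = 1331/5040.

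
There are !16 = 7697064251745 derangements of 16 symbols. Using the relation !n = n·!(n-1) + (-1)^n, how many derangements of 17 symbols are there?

130850092279664

!17 = 17·7697064251745 - 1 = 130850092279664.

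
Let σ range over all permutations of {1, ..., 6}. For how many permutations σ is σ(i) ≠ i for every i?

Use !n = n·!(n-1) + (-1)^n.
!6 = 6·44 + 1 = 265

265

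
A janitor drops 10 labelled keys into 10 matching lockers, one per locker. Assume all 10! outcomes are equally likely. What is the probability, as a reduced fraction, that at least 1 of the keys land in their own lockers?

28319/44800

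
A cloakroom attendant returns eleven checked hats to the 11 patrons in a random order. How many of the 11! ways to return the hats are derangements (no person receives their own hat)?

14684570

The subfactorial !11 = [11!/e] (nearest integer).
11! = 39916800, and 39916800/e ≈ 14684570.08, so !11 = 14684570.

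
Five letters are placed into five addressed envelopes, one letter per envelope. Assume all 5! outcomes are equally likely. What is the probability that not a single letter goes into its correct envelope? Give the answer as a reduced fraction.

11/30

Favorable outcomes: !5 = 44.
Total outcomes: 5! = 120.
Probability = 44/120 = 11/30.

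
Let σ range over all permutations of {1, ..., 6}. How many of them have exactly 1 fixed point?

Pick the single fixed position: C(6,1) = 6 ways.
The remaining 5 must be deranged: !5 = 44.
Total: 6 × 44 = 264.

264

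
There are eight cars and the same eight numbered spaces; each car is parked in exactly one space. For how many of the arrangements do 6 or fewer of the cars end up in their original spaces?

40319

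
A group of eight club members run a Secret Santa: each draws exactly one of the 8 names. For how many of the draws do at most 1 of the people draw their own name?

# with exactly i fixed is C(8,i)·!(8-i); sum over i=0..1:
  i=0: C(8,0)·!8 = 1·14833 = 14833
  i=1: C(8,1)·!7 = 8·1854 = 14832
Total = 29665.

29665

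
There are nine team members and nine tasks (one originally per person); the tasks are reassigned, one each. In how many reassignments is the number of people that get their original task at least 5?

Sum C(9,i)·!(9-i) for i = 5..9:
  i=5: C(9,5)·!4 = 126·9 = 1134
  i=6: C(9,6)·!3 = 84·2 = 168
  i=7: C(9,7)·!2 = 36·1 = 36
  i=8: C(9,8)·!1 = 9·0 = 0
  i=9: C(9,9)·!0 = 1·1 = 1
Total = 1339.

1339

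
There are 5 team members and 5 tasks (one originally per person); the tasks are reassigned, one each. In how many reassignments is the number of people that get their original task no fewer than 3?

# with exactly i fixed is C(5,i)·!(5-i); sum over i=3..5:
  i=3: C(5,3)·!2 = 10·1 = 10
  i=4: C(5,4)·!1 = 5·0 = 0
  i=5: C(5,5)·!0 = 1·1 = 1
Total = 11.

11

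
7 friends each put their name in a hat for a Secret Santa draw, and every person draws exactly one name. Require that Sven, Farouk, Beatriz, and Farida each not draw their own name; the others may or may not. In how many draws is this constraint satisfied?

2790

Inclusion-exclusion on the 4 forbidden self-matches:
Σ_{j=0}^{4} (-1)^j C(4,j)(7-j)!
= C(4,0)·7! - C(4,1)·6! + C(4,2)·5! - C(4,3)·4! + C(4,4)·3!
= 5040 - 2880 + 720 - 96 + 6
= 2790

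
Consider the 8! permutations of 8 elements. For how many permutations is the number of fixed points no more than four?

40179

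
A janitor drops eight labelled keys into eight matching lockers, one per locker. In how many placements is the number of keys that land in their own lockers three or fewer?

39549

# with exactly i fixed is C(8,i)·!(8-i); sum over i=0..3:
  i=0: C(8,0)·!8 = 1·14833 = 14833
  i=1: C(8,1)·!7 = 8·1854 = 14832
  i=2: C(8,2)·!6 = 28·265 = 7420
  i=3: C(8,3)·!5 = 56·44 = 2464
Total = 39549.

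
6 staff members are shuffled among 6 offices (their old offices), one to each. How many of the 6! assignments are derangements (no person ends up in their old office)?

265

Recurrence: !6 = 5·(!5 + !4).
!6 = 5·(44 + 9) = 5·53 = 265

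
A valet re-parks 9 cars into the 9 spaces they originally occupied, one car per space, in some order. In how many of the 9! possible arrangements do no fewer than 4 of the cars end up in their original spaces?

6883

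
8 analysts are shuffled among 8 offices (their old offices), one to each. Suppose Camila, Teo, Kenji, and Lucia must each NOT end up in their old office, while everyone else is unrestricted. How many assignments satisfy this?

Let A_j be the event that the j-th constrained one is fixed. By inclusion-exclusion over the 4 events:
Σ_{j=0}^{4} (-1)^j C(4,j)(8-j)!
= C(4,0)·8! - C(4,1)·7! + C(4,2)·6! - C(4,3)·5! + C(4,4)·4!
= 40320 - 20160 + 4320 - 480 + 24
= 24024

24024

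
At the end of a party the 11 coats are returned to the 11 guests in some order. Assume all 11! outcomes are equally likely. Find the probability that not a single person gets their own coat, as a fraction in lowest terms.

1468457/3991680

Favorable outcomes: !11 = 14684570.
Total outcomes: 11! = 39916800.
Probability = 14684570/39916800 = 1468457/3991680.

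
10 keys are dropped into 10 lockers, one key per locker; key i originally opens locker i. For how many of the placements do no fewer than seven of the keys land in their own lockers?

# with exactly i fixed is C(10,i)·!(10-i); sum over i=7..10:
  i=7: C(10,7)·!3 = 120·2 = 240
  i=8: C(10,8)·!2 = 45·1 = 45
  i=9: C(10,9)·!1 = 10·0 = 0
  i=10: C(10,10)·!0 = 1·1 = 1
Total = 286.

286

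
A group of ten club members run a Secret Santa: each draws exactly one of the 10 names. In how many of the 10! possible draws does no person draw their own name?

!10 is the nearest integer to 10!/e.
10! = 3628800, and 3628800/e ≈ 1334960.92, so !10 = 1334961.

1334961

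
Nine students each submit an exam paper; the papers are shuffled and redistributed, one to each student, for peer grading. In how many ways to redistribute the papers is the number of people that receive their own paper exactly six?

Pick the 6 fixed positions: C(9,6) = 84 ways.
The remaining 3 must be deranged: !3 = 2.
Total: 84 × 2 = 168.

168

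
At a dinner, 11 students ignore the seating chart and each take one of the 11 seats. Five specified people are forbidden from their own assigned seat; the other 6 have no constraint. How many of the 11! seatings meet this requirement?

Inclusion-exclusion on the 5 forbidden self-matches:
Σ_{j=0}^{5} (-1)^j C(5,j)(11-j)!
= C(5,0)·11! - C(5,1)·10! + C(5,2)·9! - C(5,3)·8! + C(5,4)·7! - C(5,5)·6!
= 39916800 - 18144000 + 3628800 - 403200 + 25200 - 720
= 25022880

25022880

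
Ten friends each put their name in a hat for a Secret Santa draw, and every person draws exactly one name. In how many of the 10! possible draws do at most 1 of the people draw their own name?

# with exactly i fixed is C(10,i)·!(10-i); sum over i=0..1:
  i=0: C(10,0)·!10 = 1·1334961 = 1334961
  i=1: C(10,1)·!9 = 10·133496 = 1334960
Total = 2669921.

2669921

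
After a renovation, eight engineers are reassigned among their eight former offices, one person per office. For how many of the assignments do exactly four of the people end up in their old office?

630

Pick the 4 fixed positions: C(8,4) = 70 ways.
The remaining 4 must be deranged: !4 = 9.
Total: 70 × 9 = 630.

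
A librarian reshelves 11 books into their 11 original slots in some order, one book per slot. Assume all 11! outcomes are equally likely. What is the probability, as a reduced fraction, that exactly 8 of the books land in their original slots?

1/120960

Favorable outcomes: C(11,8)·!3 = 165·2 = 330.
Total outcomes: 11! = 39916800.
Probability = 330/39916800 = 1/120960.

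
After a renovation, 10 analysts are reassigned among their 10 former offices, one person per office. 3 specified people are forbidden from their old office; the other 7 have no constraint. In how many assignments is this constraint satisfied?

Let A_j be the event that the j-th constrained one is fixed. By inclusion-exclusion over the 3 events:
Σ_{j=0}^{3} (-1)^j C(3,j)(10-j)!
= C(3,0)·10! - C(3,1)·9! + C(3,2)·8! - C(3,3)·7!
= 3628800 - 1088640 + 120960 - 5040
= 2656080

2656080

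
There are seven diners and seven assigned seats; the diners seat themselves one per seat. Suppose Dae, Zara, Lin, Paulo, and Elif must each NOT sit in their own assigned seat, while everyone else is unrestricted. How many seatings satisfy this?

2428

Inclusion-exclusion on the 5 forbidden self-matches:
Σ_{j=0}^{5} (-1)^j C(5,j)(7-j)!
= C(5,0)·7! - C(5,1)·6! + C(5,2)·5! - C(5,3)·4! + C(5,4)·3! - C(5,5)·2!
= 5040 - 3600 + 1200 - 240 + 30 - 2
= 2428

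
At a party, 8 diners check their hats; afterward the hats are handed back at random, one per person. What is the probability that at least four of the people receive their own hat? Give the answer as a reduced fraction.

257/13440

Favorable outcomes: Σ_{i≥4} C(8,i)·!(8-i) = 70·9 + 56·2 + 28·1 + 8·0 + 1·1 = 771.
Total outcomes: 8! = 40320.
Probability = 771/40320 = 257/13440.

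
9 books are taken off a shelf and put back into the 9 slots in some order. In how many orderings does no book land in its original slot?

Use !n = n·!(n-1) + (-1)^n.
!9 = 9·14833 - 1 = 133496

133496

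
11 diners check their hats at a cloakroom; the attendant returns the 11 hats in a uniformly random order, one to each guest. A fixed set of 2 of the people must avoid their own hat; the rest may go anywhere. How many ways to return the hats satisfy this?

33022080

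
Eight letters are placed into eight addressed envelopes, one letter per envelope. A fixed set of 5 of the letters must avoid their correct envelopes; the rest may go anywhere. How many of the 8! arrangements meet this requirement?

Inclusion-exclusion on the 5 forbidden self-matches:
Σ_{j=0}^{5} (-1)^j C(5,j)(8-j)!
= C(5,0)·8! - C(5,1)·7! + C(5,2)·6! - C(5,3)·5! + C(5,4)·4! - C(5,5)·3!
= 40320 - 25200 + 7200 - 1200 + 120 - 6
= 21234

21234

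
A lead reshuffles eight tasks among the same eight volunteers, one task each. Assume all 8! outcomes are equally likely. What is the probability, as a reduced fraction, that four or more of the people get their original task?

257/13440

Favorable outcomes: Σ_{i≥4} C(8,i)·!(8-i) = 70·9 + 56·2 + 28·1 + 8·0 + 1·1 = 771.
Total outcomes: 8! = 40320.
Probability = 771/40320 = 257/13440.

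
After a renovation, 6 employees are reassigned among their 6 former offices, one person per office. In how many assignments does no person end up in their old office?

265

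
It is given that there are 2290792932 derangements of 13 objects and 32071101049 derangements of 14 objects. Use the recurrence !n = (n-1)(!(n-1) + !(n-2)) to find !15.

!15 = (15-1)·(!14 + !13) = 14·(32071101049 + 2290792932) = 14·34361893981 = 481066515734.

481066515734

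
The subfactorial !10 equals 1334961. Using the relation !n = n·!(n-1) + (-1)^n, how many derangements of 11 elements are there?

14684570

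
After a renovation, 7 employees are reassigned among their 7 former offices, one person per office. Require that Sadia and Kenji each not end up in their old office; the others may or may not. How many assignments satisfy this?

3720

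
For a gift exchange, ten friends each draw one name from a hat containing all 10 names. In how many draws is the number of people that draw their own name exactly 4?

55650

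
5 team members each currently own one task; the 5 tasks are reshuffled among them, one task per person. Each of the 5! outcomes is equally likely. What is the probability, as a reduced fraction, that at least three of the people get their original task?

Favorable outcomes: Σ_{i≥3} C(5,i)·!(5-i) = 10·1 + 5·0 + 1·1 = 11.
Total outcomes: 5! = 120.
Probability = 11/120 = 11/120.

11/120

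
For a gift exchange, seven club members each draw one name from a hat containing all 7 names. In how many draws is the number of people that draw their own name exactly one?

Choose which one of the 7 is fixed: C(7,1) = 7.
The remaining 6 must be deranged: !6 = 265.
Total: 7 × 265 = 1855.

1855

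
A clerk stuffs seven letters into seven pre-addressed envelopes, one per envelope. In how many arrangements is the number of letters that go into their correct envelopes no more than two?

4633

# with exactly i fixed is C(7,i)·!(7-i); sum over i=0..2:
  i=0: C(7,0)·!7 = 1·1854 = 1854
  i=1: C(7,1)·!6 = 7·265 = 1855
  i=2: C(7,2)·!5 = 21·44 = 924
Total = 4633.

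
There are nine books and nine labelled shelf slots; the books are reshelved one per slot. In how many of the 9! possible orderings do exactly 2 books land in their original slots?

66744

Choose which 2 of the 9 are fixed: C(9,2) = 36.
The remaining 7 must be deranged: !7 = 1854.
Total: 36 × 1854 = 66744.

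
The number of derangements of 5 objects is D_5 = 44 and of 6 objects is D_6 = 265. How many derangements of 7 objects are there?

1854

D_7 = (7-1)·(D_6 + D_5) = 6·(265 + 44) = 6·309 = 1854.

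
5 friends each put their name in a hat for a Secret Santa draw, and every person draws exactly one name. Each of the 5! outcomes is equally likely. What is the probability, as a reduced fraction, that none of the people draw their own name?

Favorable outcomes: !5 = 44.
Total outcomes: 5! = 120.
Probability = 44/120 = 11/30.

11/30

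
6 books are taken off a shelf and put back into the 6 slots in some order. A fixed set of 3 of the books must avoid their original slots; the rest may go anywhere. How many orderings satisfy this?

426

Let A_j be the event that the j-th constrained one is fixed. By inclusion-exclusion over the 3 events:
Σ_{j=0}^{3} (-1)^j C(3,j)(6-j)!
= C(3,0)·6! - C(3,1)·5! + C(3,2)·4! - C(3,3)·3!
= 720 - 360 + 72 - 6
= 426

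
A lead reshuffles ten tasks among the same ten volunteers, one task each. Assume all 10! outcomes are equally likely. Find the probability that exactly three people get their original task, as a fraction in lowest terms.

Favorable outcomes: C(10,3)·!7 = 120·1854 = 222480.
Total outcomes: 10! = 3628800.
Probability = 222480/3628800 = 103/1680.

103/1680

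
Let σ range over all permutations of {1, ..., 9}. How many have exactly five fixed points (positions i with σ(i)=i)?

Choose which 5 of the 9 are fixed: C(9,5) = 126.
The remaining 4 must be deranged: !4 = 9.
Total: 126 × 9 = 1134.

1134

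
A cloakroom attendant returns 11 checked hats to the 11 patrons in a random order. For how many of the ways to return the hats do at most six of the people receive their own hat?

Sum C(11,i)·!(11-i) for i = 0..6:
  i=0: C(11,0)·!11 = 1·14684570 = 14684570
  i=1: C(11,1)·!10 = 11·1334961 = 14684571
  i=2: C(11,2)·!9 = 55·133496 = 7342280
  i=3: C(11,3)·!8 = 165·14833 = 2447445
  i=4: C(11,4)·!7 = 330·1854 = 611820
  i=5: C(11,5)·!6 = 462·265 = 122430
  i=6: C(11,6)·!5 = 462·44 = 20328
Total = 39913444.

39913444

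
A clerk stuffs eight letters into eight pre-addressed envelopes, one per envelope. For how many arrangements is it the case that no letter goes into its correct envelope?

Recurrence: !8 = 7·(!7 + !6).
!8 = 7·(1854 + 265) = 7·2119 = 14833

14833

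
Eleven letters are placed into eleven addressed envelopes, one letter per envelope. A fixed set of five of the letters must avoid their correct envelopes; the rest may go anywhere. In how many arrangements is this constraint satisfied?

Inclusion-exclusion on the 5 forbidden self-matches:
Σ_{j=0}^{5} (-1)^j C(5,j)(11-j)!
= C(5,0)·11! - C(5,1)·10! + C(5,2)·9! - C(5,3)·8! + C(5,4)·7! - C(5,5)·6!
= 39916800 - 18144000 + 3628800 - 403200 + 25200 - 720
= 25022880

25022880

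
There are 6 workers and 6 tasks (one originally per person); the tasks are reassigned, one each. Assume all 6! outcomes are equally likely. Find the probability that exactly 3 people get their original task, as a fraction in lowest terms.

Favorable outcomes: C(6,3)·!3 = 20·2 = 40.
Total outcomes: 6! = 720.
Probability = 40/720 = 1/18.

1/18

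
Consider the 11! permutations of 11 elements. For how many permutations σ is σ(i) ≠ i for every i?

14684570

Recurrence: !11 = 11·!10 + (-1)^11.
!11 = 11·1334961 - 1 = 14684570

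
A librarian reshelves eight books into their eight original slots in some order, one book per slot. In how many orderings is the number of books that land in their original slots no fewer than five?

141

Sum C(8,i)·!(8-i) for i = 5..8:
  i=5: C(8,5)·!3 = 56·2 = 112
  i=6: C(8,6)·!2 = 28·1 = 28
  i=7: C(8,7)·!1 = 8·0 = 0
  i=8: C(8,8)·!0 = 1·1 = 1
Total = 141.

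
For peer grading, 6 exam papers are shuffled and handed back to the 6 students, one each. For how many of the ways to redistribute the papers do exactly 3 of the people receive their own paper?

40

Pick the 3 fixed positions: C(6,3) = 20 ways.
The remaining 3 must be deranged: !3 = 2.
Total: 20 × 2 = 40.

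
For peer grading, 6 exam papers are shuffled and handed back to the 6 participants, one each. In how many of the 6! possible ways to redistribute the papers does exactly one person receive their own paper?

264

Pick the single fixed position: C(6,1) = 6 ways.
The remaining 5 must be deranged: !5 = 44.
Total: 6 × 44 = 264.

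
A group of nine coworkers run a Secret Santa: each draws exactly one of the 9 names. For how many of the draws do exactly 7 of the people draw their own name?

36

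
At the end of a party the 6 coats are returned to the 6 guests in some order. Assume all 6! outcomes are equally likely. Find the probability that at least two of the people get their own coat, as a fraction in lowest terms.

191/720

Favorable outcomes: Σ_{i≥2} C(6,i)·!(6-i) = 15·9 + 20·2 + 15·1 + 6·0 + 1·1 = 191.
Total outcomes: 6! = 720.
Probability = 191/720 = 191/720.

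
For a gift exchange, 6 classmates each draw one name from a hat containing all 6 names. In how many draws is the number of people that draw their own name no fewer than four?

16

# with exactly i fixed is C(6,i)·!(6-i); sum over i=4..6:
  i=4: C(6,4)·!2 = 15·1 = 15
  i=5: C(6,5)·!1 = 6·0 = 0
  i=6: C(6,6)·!0 = 1·1 = 1
Total = 16.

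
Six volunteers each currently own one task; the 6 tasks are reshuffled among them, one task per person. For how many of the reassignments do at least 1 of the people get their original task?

Sum C(6,i)·!(6-i) for i = 1..6:
  i=1: C(6,1)·!5 = 6·44 = 264
  i=2: C(6,2)·!4 = 15·9 = 135
  i=3: C(6,3)·!3 = 20·2 = 40
  i=4: C(6,4)·!2 = 15·1 = 15
  i=5: C(6,5)·!1 = 6·0 = 0
  i=6: C(6,6)·!0 = 1·1 = 1
Total = 455.

455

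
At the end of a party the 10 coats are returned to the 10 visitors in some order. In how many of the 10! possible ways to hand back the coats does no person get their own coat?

1334961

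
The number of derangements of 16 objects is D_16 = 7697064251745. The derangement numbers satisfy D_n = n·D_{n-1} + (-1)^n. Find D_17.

130850092279664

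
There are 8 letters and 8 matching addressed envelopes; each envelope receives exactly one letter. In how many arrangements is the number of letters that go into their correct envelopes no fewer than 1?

25487

Sum C(8,i)·!(8-i) for i = 1..8:
  i=1: C(8,1)·!7 = 8·1854 = 14832
  i=2: C(8,2)·!6 = 28·265 = 7420
  i=3: C(8,3)·!5 = 56·44 = 2464
  i=4: C(8,4)·!4 = 70·9 = 630
  i=5: C(8,5)·!3 = 56·2 = 112
  i=6: C(8,6)·!2 = 28·1 = 28
  i=7: C(8,7)·!1 = 8·0 = 0
  i=8: C(8,8)·!0 = 1·1 = 1
Total = 25487.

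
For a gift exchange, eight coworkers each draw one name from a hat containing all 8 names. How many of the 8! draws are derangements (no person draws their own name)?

14833

!8 is the nearest integer to 8!/e.
8! = 40320, and 40320/e ≈ 14832.90, so !8 = 14833.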